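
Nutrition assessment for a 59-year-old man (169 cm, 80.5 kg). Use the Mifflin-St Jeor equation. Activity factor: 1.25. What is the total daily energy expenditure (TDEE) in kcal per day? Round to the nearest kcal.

Mifflin-St Jeor (male): BMR = 10(80.5) + 6.25(169) − 5(59) + 5 = 805 + 1056.25 − 295 + 5 = 1571.25 kcal/day.
TEE = BMR × activity factor = 1571.25 × 1.25 = 1964.0625 kcal/day.

1964 kcal per day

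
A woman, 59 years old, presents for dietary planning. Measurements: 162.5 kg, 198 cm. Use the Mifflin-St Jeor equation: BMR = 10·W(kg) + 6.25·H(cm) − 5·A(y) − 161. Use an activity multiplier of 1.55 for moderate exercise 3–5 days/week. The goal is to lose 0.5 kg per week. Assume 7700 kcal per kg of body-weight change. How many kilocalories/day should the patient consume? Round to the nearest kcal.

3180 kilocalories/day

Mifflin-St Jeor (female): BMR = 10(162.5) + 6.25(198) − 5(59) − 161 = 1625 + 1237.5 − 295 − 161 = 2406.5 kcal/day.
TEE = 2406.5 × 1.55 = 3730.075 kcal/day.
Required daily deficit = 0.5 × 7700 ÷ 7 = 550 kcal/day.
Target intake = 3730.075 − 550 = 3180.075 kcal/day.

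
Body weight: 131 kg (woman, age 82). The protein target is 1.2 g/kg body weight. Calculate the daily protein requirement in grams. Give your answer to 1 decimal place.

157.2 g/day

Protein = 1.2 g/kg × 131 kg = 157.2 g/day.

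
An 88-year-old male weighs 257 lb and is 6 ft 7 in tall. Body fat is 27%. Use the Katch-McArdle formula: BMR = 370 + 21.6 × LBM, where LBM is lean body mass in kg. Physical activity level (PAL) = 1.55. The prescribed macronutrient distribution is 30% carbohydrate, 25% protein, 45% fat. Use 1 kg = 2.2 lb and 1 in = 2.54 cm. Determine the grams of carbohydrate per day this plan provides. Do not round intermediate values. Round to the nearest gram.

257 g/day

Convert to metric: weight = 257 ÷ 2.2 = 116.8182 kg; height = (6×12 + 7) × 2.54 = 79 × 2.54 = 200.66 cm.
LBM = 116.8182 × (1 − 0.27) = 85.2773 kg. Katch-McArdle: BMR = 370 + 21.6 × 85.2773 = 2211.9891 kcal/day.
TEE = 2211.9891 × 1.55 = 3428.5831 kcal/day.
Carbohydrate energy = 30% × 3428.5831 = 1028.5749 kcal.
Carbohydrate = 1028.5749 ÷ 4 kcal/g = 257.1437 g.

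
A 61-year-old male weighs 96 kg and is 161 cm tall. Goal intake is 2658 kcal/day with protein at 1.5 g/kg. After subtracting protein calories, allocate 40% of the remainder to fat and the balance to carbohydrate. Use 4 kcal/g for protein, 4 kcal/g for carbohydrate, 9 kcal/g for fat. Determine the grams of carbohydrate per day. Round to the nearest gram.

Protein = 1.5 × 96 = 144 g → 144 × 4 = 576 kcal.
Non-protein calories = 2658 − 576 = 2082 kcal.
Fat: 40% × 2082 = 832.8 kcal; carbohydrate: 1249.2 kcal.
Carbohydrate: 1249.2 kcal ÷ 4 kcal/g = 312.3 g.

312 g/day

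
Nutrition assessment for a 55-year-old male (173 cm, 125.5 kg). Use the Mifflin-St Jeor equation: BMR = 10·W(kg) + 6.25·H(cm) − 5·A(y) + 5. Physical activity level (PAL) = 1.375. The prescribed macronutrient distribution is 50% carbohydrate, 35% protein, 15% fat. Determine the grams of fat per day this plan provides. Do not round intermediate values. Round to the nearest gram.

47 g/day

Mifflin-St Jeor (male): BMR = 10(125.5) + 6.25(173) − 5(55) + 5 = 1255 + 1081.25 − 275 + 5 = 2066.25 kcal/day.
TEE = 2066.25 × 1.375 = 2841.0938 kcal/day.
Fat energy = 15% × 2841.0938 = 426.1641 kcal.
Fat = 426.1641 ÷ 9 kcal/g = 47.3516 g.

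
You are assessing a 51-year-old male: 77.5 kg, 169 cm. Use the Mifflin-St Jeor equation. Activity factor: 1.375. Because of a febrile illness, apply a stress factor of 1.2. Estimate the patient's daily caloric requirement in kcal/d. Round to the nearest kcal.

Mifflin-St Jeor (male): BMR = 10(77.5) + 6.25(169) − 5(51) + 5 = 775 + 1056.25 − 255 + 5 = 1581.25 kcal/day.
TEE = BMR × activity factor = 1581.25 × 1.375 = 2174.2188 kcal/day.
Apply stress factor: 2174.2188 × 1.2 = 2609.0625 kcal/day.

2609 kcal/d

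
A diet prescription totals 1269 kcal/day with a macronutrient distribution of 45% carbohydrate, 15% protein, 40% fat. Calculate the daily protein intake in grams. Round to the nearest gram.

48 g/day

Protein energy = 15% × 1269 = 190.35 kcal.
At 4 kcal/g: 190.35 ÷ 4 = 47.5875 g.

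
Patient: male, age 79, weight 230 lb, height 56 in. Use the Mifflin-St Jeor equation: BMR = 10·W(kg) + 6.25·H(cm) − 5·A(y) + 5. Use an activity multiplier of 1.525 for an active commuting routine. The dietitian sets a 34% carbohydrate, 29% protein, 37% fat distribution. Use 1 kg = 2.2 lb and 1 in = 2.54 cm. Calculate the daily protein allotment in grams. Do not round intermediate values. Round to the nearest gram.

Convert to metric: weight = 230 ÷ 2.2 = 104.5455 kg; height = 56 × 2.54 = 142.24 cm.
Mifflin-St Jeor (male): BMR = 10(104.5455) + 6.25(142.24) − 5(79) + 5 = 1045.4545 + 889 − 395 + 5 = 1544.4545 kcal/day.
TEE = 1544.4545 × 1.525 = 2355.2932 kcal/day.
Protein energy = 29% × 2355.2932 = 683.035 kcal.
Protein = 683.035 ÷ 4 kcal/g = 170.7588 g.

171 g/day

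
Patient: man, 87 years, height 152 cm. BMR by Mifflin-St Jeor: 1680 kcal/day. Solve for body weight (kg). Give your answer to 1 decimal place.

1680 = 10·W + 6.25(152) − 5(87) + 5
10·W = 1680 − 520 = 1160, so W = 116 kg.

116.0 kg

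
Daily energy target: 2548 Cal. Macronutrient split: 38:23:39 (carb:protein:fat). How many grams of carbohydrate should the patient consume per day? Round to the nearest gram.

242 g/day

Carbohydrate energy = 38% × 2548 = 968.24 kcal.
At 4 kcal/g: 968.24 ÷ 4 = 242.06 g.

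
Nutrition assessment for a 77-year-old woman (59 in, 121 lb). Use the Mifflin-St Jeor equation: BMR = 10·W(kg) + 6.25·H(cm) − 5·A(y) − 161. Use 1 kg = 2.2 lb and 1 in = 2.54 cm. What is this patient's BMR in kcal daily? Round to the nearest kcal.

941 kcal daily

Convert to metric: weight = 121 ÷ 2.2 = 55 kg; height = 59 × 2.54 = 149.86 cm.
Mifflin-St Jeor (female): BMR = 10(55) + 6.25(149.86) − 5(77) − 161 = 550 + 936.625 − 385 − 161 = 940.625 kcal/day.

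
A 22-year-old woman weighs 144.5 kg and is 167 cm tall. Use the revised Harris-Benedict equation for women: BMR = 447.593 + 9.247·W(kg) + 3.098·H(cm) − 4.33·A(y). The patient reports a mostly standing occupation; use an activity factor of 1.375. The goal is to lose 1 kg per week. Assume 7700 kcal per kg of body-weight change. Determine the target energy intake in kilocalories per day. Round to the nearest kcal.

Harris-Benedict: BMR = 447.593 + 9.247(144.5) + 3.098(167) − 4.33(22) = 2205.8905 kcal/day.
TEE = 2205.8905 × 1.375 = 3033.0994 kcal/day.
Required daily deficit = 1 × 7700 ÷ 7 = 1100 kcal/day.
Target intake = 3033.0994 − 1100 = 1933.0994 kcal/day.

1933 kilocalories per day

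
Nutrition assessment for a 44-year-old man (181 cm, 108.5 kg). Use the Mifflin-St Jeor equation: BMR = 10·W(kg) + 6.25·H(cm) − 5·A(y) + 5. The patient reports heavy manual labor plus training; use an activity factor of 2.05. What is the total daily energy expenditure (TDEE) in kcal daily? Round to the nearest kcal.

4103 kcal daily

Mifflin-St Jeor (male): BMR = 10(108.5) + 6.25(181) − 5(44) + 5 = 1085 + 1131.25 − 220 + 5 = 2001.25 kcal/day.
TEE = BMR × activity factor = 2001.25 × 2.05 = 4102.5625 kcal/day.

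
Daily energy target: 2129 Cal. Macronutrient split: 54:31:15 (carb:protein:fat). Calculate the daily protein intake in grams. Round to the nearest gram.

165 g/day

Protein energy = 31% × 2129 = 659.99 kcal.
At 4 kcal/g: 659.99 ÷ 4 = 164.9975 g.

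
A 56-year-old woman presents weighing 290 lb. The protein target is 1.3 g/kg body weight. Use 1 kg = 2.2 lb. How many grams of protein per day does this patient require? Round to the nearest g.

171 g/day

Weight in kg = 290 ÷ 2.2 = 131.8182 kg.
Protein = 1.3 g/kg × 131.8182 kg = 171.3636 g/day.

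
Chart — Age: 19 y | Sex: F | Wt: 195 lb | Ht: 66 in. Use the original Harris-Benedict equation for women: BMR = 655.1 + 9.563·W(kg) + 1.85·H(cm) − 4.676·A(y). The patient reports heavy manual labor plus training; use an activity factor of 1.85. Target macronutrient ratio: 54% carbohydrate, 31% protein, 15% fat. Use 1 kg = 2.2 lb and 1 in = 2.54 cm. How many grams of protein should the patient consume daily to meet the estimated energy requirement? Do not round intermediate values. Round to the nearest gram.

247 g/day

Convert to metric: weight = 195 ÷ 2.2 = 88.6364 kg; height = 66 × 2.54 = 167.64 cm.
Harris-Benedict: BMR = 655.1 + 9.563(88.6364) + 1.85(167.64) − 4.676(19) = 1724.0195 kcal/day.
TEE = 1724.0195 × 1.85 = 3189.4362 kcal/day.
Protein energy = 31% × 3189.4362 = 988.7252 kcal.
Protein = 988.7252 ÷ 4 kcal/g = 247.1813 g.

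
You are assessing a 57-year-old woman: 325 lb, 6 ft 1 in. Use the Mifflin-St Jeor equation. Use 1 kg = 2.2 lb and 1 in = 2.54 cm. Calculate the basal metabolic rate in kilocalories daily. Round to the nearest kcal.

2190 kilocalories daily

Convert to metric: weight = 325 ÷ 2.2 = 147.7273 kg; height = (6×12 + 1) × 2.54 = 73 × 2.54 = 185.42 cm.
Mifflin-St Jeor (female): BMR = 10(147.7273) + 6.25(185.42) − 5(57) − 161 = 1477.2727 + 1158.875 − 285 − 161 = 2190.1477 kcal/day.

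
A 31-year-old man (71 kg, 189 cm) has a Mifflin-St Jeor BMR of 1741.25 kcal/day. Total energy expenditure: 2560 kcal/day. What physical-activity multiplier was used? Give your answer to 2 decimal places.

1.47

Activity factor = TEE ÷ BMR = 2560 ÷ 1741.25 = 1.47.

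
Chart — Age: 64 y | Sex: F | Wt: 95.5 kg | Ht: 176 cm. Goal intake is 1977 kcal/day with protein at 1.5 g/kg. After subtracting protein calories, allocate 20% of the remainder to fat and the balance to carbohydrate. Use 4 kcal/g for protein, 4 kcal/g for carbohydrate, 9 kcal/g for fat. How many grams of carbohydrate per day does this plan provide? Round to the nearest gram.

Protein = 1.5 × 95.5 = 143.25 g → 143.25 × 4 = 573 kcal.
Non-protein calories = 1977 − 573 = 1404 kcal.
Fat: 20% × 1404 = 280.8 kcal; carbohydrate: 1123.2 kcal.
Carbohydrate: 1123.2 kcal ÷ 4 kcal/g = 280.8 g.

281 g/day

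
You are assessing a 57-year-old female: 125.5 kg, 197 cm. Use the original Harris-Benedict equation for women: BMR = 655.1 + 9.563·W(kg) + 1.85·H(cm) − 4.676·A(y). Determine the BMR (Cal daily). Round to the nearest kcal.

1953 Cal daily

Harris-Benedict: BMR = 655.1 + 9.563(125.5) + 1.85(197) − 4.676(57) = 1953.1745 kcal/day.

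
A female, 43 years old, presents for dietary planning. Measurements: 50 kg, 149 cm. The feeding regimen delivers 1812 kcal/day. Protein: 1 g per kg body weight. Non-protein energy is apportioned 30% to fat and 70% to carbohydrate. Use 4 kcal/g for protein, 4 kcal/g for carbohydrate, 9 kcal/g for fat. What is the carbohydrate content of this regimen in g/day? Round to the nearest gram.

Protein = 1 × 50 = 50 g → 50 × 4 = 200 kcal.
Non-protein calories = 1812 − 200 = 1612 kcal.
Fat: 30% × 1612 = 483.6 kcal; carbohydrate: 1128.4 kcal.
Carbohydrate: 1128.4 kcal ÷ 4 kcal/g = 282.1 g.

282 g/day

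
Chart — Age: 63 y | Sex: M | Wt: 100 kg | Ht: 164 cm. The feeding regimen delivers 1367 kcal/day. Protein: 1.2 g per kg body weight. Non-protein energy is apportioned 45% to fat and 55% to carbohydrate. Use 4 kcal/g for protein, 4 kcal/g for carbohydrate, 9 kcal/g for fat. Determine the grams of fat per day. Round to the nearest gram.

44 g/day

Protein = 1.2 × 100 = 120 g → 120 × 4 = 480 kcal.
Non-protein calories = 1367 − 480 = 887 kcal.
Fat: 45% × 887 = 399.15 kcal; carbohydrate: 487.85 kcal.
Fat: 399.15 kcal ÷ 9 kcal/g = 44.35 g.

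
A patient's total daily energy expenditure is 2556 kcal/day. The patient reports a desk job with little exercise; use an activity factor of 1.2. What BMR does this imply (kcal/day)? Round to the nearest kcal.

BMR = TEE ÷ activity factor = 2556 ÷ 1.2 = 2130 kcal/day.

2130 kcal/day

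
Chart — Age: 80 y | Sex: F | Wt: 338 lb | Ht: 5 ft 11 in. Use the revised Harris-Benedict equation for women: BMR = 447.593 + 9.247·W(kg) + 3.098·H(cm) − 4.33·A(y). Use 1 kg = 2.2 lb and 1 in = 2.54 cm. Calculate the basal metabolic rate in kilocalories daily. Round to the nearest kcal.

2081 kilocalories daily

Convert to metric: weight = 338 ÷ 2.2 = 153.6364 kg; height = (5×12 + 11) × 2.54 = 71 × 2.54 = 180.34 cm.
Harris-Benedict: BMR = 447.593 + 9.247(153.6364) + 3.098(180.34) − 4.33(80) = 2080.5618 kcal/day.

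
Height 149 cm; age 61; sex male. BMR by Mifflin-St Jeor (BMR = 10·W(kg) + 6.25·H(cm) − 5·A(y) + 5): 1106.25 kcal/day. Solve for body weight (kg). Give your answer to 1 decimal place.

47.5 kg

1106.25 = 10·W + 6.25(149) − 5(61) + 5
10·W = 1106.25 − 631.25 = 475, so W = 47.5 kg.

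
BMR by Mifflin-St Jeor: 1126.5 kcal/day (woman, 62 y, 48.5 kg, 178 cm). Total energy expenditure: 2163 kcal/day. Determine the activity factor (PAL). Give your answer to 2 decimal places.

Activity factor = TEE ÷ BMR = 2163 ÷ 1126.5 = 1.92.

1.92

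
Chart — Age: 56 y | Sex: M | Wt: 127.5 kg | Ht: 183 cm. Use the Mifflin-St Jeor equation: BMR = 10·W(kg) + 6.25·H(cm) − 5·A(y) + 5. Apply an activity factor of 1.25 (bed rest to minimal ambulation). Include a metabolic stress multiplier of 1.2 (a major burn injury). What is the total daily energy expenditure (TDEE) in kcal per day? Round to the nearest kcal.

Mifflin-St Jeor (male): BMR = 10(127.5) + 6.25(183) − 5(56) + 5 = 1275 + 1143.75 − 280 + 5 = 2143.75 kcal/day.
TEE = BMR × activity factor = 2143.75 × 1.25 = 2679.6875 kcal/day.
Apply stress factor: 2679.6875 × 1.2 = 3215.625 kcal/day.

3216 kcal per day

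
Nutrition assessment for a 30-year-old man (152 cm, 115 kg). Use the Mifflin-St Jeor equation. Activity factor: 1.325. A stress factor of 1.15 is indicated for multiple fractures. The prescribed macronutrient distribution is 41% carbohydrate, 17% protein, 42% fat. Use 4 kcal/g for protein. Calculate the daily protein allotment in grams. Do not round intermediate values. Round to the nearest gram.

127 g/day

Mifflin-St Jeor (male): BMR = 10(115) + 6.25(152) − 5(30) + 5 = 1150 + 950 − 150 + 5 = 1955 kcal/day.
TEE = 1955 × 1.325 = 2590.375 kcal/day.
With stress factor 1.15: 2590.375 × 1.15 = 2978.9313 kcal/day.
Protein energy = 17% × 2978.9313 = 506.4183 kcal.
Protein = 506.4183 ÷ 4 kcal/g = 126.6046 g.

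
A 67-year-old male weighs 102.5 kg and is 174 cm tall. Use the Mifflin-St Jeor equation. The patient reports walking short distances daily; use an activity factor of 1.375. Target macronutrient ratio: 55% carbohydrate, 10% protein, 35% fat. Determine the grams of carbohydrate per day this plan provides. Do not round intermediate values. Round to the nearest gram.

Mifflin-St Jeor (male): BMR = 10(102.5) + 6.25(174) − 5(67) + 5 = 1025 + 1087.5 − 335 + 5 = 1782.5 kcal/day.
TEE = 1782.5 × 1.375 = 2450.9375 kcal/day.
Carbohydrate energy = 55% × 2450.9375 = 1348.0156 kcal.
Carbohydrate = 1348.0156 ÷ 4 kcal/g = 337.0039 g.

337 g/day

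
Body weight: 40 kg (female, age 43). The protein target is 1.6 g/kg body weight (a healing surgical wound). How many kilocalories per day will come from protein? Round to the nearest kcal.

256 kcal/day

Protein = 1.6 g/kg × 40 kg = 64 g/day.
Protein energy = 64 g × 4 kcal/g = 256 kcal/day.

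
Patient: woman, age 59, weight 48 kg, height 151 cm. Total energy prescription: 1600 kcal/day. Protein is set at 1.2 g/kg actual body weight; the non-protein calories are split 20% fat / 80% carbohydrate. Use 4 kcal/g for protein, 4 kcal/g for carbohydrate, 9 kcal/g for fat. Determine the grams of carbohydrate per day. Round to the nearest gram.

Protein = 1.2 × 48 = 57.6 g → 57.6 × 4 = 230.4 kcal.
Non-protein calories = 1600 − 230.4 = 1369.6 kcal.
Fat: 20% × 1369.6 = 273.92 kcal; carbohydrate: 1095.68 kcal.
Carbohydrate: 1095.68 kcal ÷ 4 kcal/g = 273.92 g.

274 g/day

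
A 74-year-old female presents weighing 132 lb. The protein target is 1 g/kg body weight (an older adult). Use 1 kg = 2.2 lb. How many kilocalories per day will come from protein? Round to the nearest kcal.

Weight in kg = 132 ÷ 2.2 = 60 kg.
Protein = 1 g/kg × 60 kg = 60 g/day.
Protein energy = 60 g × 4 kcal/g = 240 kcal/day.

240 kcal/day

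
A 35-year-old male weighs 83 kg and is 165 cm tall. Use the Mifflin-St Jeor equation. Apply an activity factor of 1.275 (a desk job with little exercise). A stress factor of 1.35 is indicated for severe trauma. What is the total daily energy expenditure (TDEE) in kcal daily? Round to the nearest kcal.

Mifflin-St Jeor (male): BMR = 10(83) + 6.25(165) − 5(35) + 5 = 830 + 1031.25 − 175 + 5 = 1691.25 kcal/day.
TEE = BMR × activity factor = 1691.25 × 1.275 = 2156.3438 kcal/day.
Apply stress factor: 2156.3438 × 1.35 = 2911.0641 kcal/day.

2911 kcal daily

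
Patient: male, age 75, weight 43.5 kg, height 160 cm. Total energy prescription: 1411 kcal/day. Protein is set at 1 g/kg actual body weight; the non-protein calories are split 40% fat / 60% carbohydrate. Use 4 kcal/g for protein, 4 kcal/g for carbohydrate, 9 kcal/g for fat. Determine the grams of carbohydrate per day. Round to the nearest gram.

Protein = 1 × 43.5 = 43.5 g → 43.5 × 4 = 174 kcal.
Non-protein calories = 1411 − 174 = 1237 kcal.
Fat: 40% × 1237 = 494.8 kcal; carbohydrate: 742.2 kcal.
Carbohydrate: 742.2 kcal ÷ 4 kcal/g = 185.55 g.

186 g/day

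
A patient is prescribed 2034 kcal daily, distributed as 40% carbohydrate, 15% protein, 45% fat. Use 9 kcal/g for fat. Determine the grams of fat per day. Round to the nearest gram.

Fat energy = 45% × 2034 = 915.3 kcal.
At 9 kcal/g: 915.3 ÷ 9 = 101.7 g.

102 g/day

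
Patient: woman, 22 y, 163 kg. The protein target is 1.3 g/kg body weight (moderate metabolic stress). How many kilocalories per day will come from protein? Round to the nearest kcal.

Protein = 1.3 g/kg × 163 kg = 211.9 g/day.
Protein energy = 211.9 g × 4 kcal/g = 847.6 kcal/day.

848 kcal/day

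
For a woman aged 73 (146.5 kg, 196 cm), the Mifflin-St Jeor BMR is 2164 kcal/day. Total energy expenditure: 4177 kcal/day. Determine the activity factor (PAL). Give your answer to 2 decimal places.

Activity factor = TEE ÷ BMR = 4177 ÷ 2164 = 1.93.

1.93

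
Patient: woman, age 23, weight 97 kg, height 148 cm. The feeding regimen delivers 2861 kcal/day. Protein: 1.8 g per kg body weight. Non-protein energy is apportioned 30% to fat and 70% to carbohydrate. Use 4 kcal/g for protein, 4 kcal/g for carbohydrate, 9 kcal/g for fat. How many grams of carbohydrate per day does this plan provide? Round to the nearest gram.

Protein = 1.8 × 97 = 174.6 g → 174.6 × 4 = 698.4 kcal.
Non-protein calories = 2861 − 698.4 = 2162.6 kcal.
Fat: 30% × 2162.6 = 648.78 kcal; carbohydrate: 1513.82 kcal.
Carbohydrate: 1513.82 kcal ÷ 4 kcal/g = 378.455 g.

378 g/day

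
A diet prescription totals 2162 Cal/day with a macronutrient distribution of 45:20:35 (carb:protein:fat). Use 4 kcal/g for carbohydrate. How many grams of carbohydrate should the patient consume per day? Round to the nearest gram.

243 g/day

Carbohydrate energy = 45% × 2162 = 972.9 kcal.
At 4 kcal/g: 972.9 ÷ 4 = 243.225 g.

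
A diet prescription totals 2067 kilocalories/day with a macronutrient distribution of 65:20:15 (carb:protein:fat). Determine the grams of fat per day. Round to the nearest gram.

Fat energy = 15% × 2067 = 310.05 kcal.
At 9 kcal/g: 310.05 ÷ 9 = 34.45 g.

34 g/day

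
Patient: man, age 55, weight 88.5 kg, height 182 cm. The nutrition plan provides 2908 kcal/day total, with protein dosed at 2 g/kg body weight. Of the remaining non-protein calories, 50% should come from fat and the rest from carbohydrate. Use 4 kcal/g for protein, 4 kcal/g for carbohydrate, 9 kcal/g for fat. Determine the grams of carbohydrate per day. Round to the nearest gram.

Protein = 2 × 88.5 = 177 g → 177 × 4 = 708 kcal.
Non-protein calories = 2908 − 708 = 2200 kcal.
Fat: 50% × 2200 = 1100 kcal; carbohydrate: 1100 kcal.
Carbohydrate: 1100 kcal ÷ 4 kcal/g = 275 g.

275 g/day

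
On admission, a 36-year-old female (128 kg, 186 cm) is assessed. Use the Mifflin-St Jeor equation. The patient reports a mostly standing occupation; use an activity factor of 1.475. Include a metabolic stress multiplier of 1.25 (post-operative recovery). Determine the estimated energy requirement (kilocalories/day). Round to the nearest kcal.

3875 kilocalories/day

Mifflin-St Jeor (female): BMR = 10(128) + 6.25(186) − 5(36) − 161 = 1280 + 1162.5 − 180 − 161 = 2101.5 kcal/day.
TEE = BMR × activity factor = 2101.5 × 1.475 = 3099.7125 kcal/day.
Apply stress factor: 3099.7125 × 1.25 = 3874.6406 kcal/day.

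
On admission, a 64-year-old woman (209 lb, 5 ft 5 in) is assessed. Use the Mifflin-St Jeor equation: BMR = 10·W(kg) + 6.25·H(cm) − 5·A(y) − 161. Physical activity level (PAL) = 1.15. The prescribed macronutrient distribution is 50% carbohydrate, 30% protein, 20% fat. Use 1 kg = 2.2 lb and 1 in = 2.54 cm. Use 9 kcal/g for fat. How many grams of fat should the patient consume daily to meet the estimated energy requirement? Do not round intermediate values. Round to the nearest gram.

Convert to metric: weight = 209 ÷ 2.2 = 95 kg; height = (5×12 + 5) × 2.54 = 65 × 2.54 = 165.1 cm.
Mifflin-St Jeor (female): BMR = 10(95) + 6.25(165.1) − 5(64) − 161 = 950 + 1031.875 − 320 − 161 = 1500.875 kcal/day.
TEE = 1500.875 × 1.15 = 1726.0063 kcal/day.
Fat energy = 20% × 1726.0063 = 345.2013 kcal.
Fat = 345.2013 ÷ 9 kcal/g = 38.3557 g.

38 g/day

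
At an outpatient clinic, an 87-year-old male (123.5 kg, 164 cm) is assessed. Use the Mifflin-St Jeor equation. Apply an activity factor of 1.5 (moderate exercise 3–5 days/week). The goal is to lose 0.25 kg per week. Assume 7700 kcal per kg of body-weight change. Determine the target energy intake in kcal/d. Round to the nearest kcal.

2470 kcal/d

Mifflin-St Jeor (male): BMR = 10(123.5) + 6.25(164) − 5(87) + 5 = 1235 + 1025 − 435 + 5 = 1830 kcal/day.
TEE = 1830 × 1.5 = 2745 kcal/day.
Required daily deficit = 0.25 × 7700 ÷ 7 = 275 kcal/day.
Target intake = 2745 − 275 = 2470 kcal/day.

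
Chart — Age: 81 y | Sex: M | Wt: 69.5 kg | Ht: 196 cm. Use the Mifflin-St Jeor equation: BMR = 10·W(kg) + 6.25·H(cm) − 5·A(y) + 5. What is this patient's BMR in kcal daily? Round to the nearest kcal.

1520 kcal daily

Mifflin-St Jeor (male): BMR = 10(69.5) + 6.25(196) − 5(81) + 5 = 695 + 1225 − 405 + 5 = 1520 kcal/day.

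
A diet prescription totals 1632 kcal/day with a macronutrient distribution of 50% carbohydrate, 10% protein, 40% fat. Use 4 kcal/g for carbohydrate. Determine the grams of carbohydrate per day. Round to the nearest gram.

Carbohydrate energy = 50% × 1632 = 816 kcal.
At 4 kcal/g: 816 ÷ 4 = 204 g.

204 g/day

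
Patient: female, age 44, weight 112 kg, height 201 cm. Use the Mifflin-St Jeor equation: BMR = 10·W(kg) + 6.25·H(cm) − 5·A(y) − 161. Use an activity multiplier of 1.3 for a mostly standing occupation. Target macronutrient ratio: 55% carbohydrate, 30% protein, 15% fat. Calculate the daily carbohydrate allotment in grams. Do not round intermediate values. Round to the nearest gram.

357 g/day

Mifflin-St Jeor (female): BMR = 10(112) + 6.25(201) − 5(44) − 161 = 1120 + 1256.25 − 220 − 161 = 1995.25 kcal/day.
TEE = 1995.25 × 1.3 = 2593.825 kcal/day.
Carbohydrate energy = 55% × 2593.825 = 1426.6038 kcal.
Carbohydrate = 1426.6038 ÷ 4 kcal/g = 356.6509 g.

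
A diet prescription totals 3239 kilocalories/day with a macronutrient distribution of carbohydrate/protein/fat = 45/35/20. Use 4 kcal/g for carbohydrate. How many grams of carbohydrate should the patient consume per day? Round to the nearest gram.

Carbohydrate energy = 45% × 3239 = 1457.55 kcal.
At 4 kcal/g: 1457.55 ÷ 4 = 364.3875 g.

364 g/day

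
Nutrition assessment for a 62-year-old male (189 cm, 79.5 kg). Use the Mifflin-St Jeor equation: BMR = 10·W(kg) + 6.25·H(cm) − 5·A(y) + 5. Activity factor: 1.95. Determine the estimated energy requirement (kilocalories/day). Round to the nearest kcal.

3259 kilocalories/day

Mifflin-St Jeor (male): BMR = 10(79.5) + 6.25(189) − 5(62) + 5 = 795 + 1181.25 − 310 + 5 = 1671.25 kcal/day.
TEE = BMR × activity factor = 1671.25 × 1.95 = 3258.9375 kcal/day.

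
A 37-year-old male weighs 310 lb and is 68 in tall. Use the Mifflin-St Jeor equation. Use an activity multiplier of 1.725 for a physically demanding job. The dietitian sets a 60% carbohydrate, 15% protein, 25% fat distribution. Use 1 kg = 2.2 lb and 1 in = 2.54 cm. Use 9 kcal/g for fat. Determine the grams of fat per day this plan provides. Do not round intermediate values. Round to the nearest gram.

Convert to metric: weight = 310 ÷ 2.2 = 140.9091 kg; height = 68 × 2.54 = 172.72 cm.
Mifflin-St Jeor (male): BMR = 10(140.9091) + 6.25(172.72) − 5(37) + 5 = 1409.0909 + 1079.5 − 185 + 5 = 2308.5909 kcal/day.
TEE = 2308.5909 × 1.725 = 3982.3193 kcal/day.
Fat energy = 25% × 3982.3193 = 995.5798 kcal.
Fat = 995.5798 ÷ 9 kcal/g = 110.62 g.

111 g/day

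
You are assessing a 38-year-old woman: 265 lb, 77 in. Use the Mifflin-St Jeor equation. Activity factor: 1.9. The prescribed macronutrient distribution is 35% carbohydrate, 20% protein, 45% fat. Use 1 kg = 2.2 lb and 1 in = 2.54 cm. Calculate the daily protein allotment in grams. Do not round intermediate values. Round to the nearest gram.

197 g/day

Convert to metric: weight = 265 ÷ 2.2 = 120.4545 kg; height = 77 × 2.54 = 195.58 cm.
Mifflin-St Jeor (female): BMR = 10(120.4545) + 6.25(195.58) − 5(38) − 161 = 1204.5455 + 1222.375 − 190 − 161 = 2075.9205 kcal/day.
TEE = 2075.9205 × 1.9 = 3944.2489 kcal/day.
Protein energy = 20% × 3944.2489 = 788.8498 kcal.
Protein = 788.8498 ÷ 4 kcal/g = 197.2124 g.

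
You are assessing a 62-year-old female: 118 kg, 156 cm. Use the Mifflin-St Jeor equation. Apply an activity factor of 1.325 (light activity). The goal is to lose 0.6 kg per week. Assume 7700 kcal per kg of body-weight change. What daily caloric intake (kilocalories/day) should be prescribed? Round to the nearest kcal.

1571 kilocalories/day

Mifflin-St Jeor (female): BMR = 10(118) + 6.25(156) − 5(62) − 161 = 1180 + 975 − 310 − 161 = 1684 kcal/day.
TEE = 1684 × 1.325 = 2231.3 kcal/day.
Required daily deficit = 0.6 × 7700 ÷ 7 = 660 kcal/day.
Target intake = 2231.3 − 660 = 1571.3 kcal/day.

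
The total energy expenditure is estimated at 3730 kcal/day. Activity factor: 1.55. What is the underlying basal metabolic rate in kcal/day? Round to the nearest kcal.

BMR = TEE ÷ activity factor = 3730 ÷ 1.55 = 2406.4516 kcal/day.

2406 kcal/day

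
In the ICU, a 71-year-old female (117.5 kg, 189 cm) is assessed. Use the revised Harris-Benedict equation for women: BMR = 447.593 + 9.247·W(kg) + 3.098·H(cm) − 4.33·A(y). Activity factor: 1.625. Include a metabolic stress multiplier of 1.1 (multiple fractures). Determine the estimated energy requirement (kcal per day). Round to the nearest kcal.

3239 kcal per day

Harris-Benedict: BMR = 447.593 + 9.247(117.5) + 3.098(189) − 4.33(71) = 1812.2075 kcal/day.
TEE = BMR × activity factor = 1812.2075 × 1.625 = 2944.8372 kcal/day.
Apply stress factor: 2944.8372 × 1.1 = 3239.3209 kcal/day.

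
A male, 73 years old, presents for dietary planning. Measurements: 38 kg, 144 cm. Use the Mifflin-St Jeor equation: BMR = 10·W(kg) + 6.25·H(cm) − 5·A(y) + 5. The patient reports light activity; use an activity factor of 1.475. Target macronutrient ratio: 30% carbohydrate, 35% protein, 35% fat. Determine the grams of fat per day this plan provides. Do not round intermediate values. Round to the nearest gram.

53 g/day

Mifflin-St Jeor (male): BMR = 10(38) + 6.25(144) − 5(73) + 5 = 380 + 900 − 365 + 5 = 920 kcal/day.
TEE = 920 × 1.475 = 1357 kcal/day.
Fat energy = 35% × 1357 = 474.95 kcal.
Fat = 474.95 ÷ 9 kcal/g = 52.7722 g.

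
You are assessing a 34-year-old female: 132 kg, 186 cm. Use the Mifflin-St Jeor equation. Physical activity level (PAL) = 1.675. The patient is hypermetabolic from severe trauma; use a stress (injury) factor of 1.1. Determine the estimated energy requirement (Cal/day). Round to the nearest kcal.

3964 Cal/day

Mifflin-St Jeor (female): BMR = 10(132) + 6.25(186) − 5(34) − 161 = 1320 + 1162.5 − 170 − 161 = 2151.5 kcal/day.
TEE = BMR × activity factor = 2151.5 × 1.675 = 3603.7625 kcal/day.
Apply stress factor: 3603.7625 × 1.1 = 3964.1388 kcal/day.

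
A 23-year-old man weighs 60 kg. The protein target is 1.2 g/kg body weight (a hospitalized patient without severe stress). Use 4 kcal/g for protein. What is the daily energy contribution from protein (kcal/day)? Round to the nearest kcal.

Protein = 1.2 g/kg × 60 kg = 72 g/day.
Protein energy = 72 g × 4 kcal/g = 288 kcal/day.

288 kcal/day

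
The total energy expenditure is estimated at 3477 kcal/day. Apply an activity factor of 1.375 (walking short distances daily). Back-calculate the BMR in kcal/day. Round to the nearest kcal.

2529 kcal/day

BMR = TEE ÷ activity factor = 3477 ÷ 1.375 = 2528.7273 kcal/day.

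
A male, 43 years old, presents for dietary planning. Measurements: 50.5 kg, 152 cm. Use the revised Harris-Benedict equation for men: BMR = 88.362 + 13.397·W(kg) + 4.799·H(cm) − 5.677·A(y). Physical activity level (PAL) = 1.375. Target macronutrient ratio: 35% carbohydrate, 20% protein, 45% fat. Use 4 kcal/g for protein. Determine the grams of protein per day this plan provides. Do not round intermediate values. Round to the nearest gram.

Harris-Benedict: BMR = 88.362 + 13.397(50.5) + 4.799(152) − 5.677(43) = 1250.2475 kcal/day.
TEE = 1250.2475 × 1.375 = 1719.0903 kcal/day.
Protein energy = 20% × 1719.0903 = 343.8181 kcal.
Protein = 343.8181 ÷ 4 kcal/g = 85.9545 g.

86 g/day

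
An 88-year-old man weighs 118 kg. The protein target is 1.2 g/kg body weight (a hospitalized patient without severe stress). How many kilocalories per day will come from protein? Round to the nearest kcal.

Protein = 1.2 g/kg × 118 kg = 141.6 g/day.
Protein energy = 141.6 g × 4 kcal/g = 566.4 kcal/day.

566 kcal/day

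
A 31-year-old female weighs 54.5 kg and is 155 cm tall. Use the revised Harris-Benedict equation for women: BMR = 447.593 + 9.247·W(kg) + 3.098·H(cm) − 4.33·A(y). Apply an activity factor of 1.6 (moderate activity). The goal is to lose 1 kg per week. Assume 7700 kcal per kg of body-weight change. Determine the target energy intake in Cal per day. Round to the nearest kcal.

Harris-Benedict: BMR = 447.593 + 9.247(54.5) + 3.098(155) − 4.33(31) = 1297.5145 kcal/day.
TEE = 1297.5145 × 1.6 = 2076.0232 kcal/day.
Required daily deficit = 1 × 7700 ÷ 7 = 1100 kcal/day.
Target intake = 2076.0232 − 1100 = 976.0232 kcal/day.

976 Cal per day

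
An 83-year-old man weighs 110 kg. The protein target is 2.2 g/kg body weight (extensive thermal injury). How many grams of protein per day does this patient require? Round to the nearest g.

Protein = 2.2 g/kg × 110 kg = 242 g/day.

242 g/day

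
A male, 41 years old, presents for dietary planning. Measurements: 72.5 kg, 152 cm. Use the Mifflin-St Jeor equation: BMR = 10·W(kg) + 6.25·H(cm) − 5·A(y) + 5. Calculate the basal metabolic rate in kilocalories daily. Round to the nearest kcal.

Mifflin-St Jeor (male): BMR = 10(72.5) + 6.25(152) − 5(41) + 5 = 725 + 950 − 205 + 5 = 1475 kcal/day.

1475 kilocalories daily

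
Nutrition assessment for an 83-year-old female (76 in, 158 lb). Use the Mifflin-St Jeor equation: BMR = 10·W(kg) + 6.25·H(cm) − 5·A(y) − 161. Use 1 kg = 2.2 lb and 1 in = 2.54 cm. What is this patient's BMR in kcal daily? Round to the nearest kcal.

Convert to metric: weight = 158 ÷ 2.2 = 71.8182 kg; height = 76 × 2.54 = 193.04 cm.
Mifflin-St Jeor (female): BMR = 10(71.8182) + 6.25(193.04) − 5(83) − 161 = 718.1818 + 1206.5 − 415 − 161 = 1348.6818 kcal/day.

1349 kcal daily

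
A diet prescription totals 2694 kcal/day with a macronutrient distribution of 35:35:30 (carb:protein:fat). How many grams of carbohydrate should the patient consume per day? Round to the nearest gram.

Carbohydrate energy = 35% × 2694 = 942.9 kcal.
At 4 kcal/g: 942.9 ÷ 4 = 235.725 g.

236 g/day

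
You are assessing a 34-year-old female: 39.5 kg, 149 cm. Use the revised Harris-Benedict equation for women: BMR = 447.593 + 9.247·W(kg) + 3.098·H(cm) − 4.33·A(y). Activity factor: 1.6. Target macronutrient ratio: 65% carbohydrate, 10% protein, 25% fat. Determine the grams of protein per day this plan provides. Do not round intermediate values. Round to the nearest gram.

45 g/day

Harris-Benedict: BMR = 447.593 + 9.247(39.5) + 3.098(149) − 4.33(34) = 1127.2315 kcal/day.
TEE = 1127.2315 × 1.6 = 1803.5704 kcal/day.
Protein energy = 10% × 1803.5704 = 180.357 kcal.
Protein = 180.357 ÷ 4 kcal/g = 45.0893 g.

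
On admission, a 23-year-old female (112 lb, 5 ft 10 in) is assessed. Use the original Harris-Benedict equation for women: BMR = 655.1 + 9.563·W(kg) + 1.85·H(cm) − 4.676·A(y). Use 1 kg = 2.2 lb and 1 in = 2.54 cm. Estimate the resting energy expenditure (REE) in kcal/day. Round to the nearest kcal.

Convert to metric: weight = 112 ÷ 2.2 = 50.9091 kg; height = (5×12 + 10) × 2.54 = 70 × 2.54 = 177.8 cm.
Harris-Benedict: BMR = 655.1 + 9.563(50.9091) + 1.85(177.8) − 4.676(23) = 1363.3256 kcal/day.

1363 kcal/day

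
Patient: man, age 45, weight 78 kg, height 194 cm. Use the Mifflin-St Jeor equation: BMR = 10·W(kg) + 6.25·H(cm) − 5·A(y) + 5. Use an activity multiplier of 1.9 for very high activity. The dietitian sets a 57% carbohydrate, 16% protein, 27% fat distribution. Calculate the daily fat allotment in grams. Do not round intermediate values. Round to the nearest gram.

101 g/day

Mifflin-St Jeor (male): BMR = 10(78) + 6.25(194) − 5(45) + 5 = 780 + 1212.5 − 225 + 5 = 1772.5 kcal/day.
TEE = 1772.5 × 1.9 = 3367.75 kcal/day.
Fat energy = 27% × 3367.75 = 909.2925 kcal.
Fat = 909.2925 ÷ 9 kcal/g = 101.0325 g.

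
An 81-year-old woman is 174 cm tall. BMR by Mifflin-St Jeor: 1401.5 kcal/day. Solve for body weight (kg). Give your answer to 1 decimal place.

1401.5 = 10·W + 6.25(174) − 5(81) − 161
10·W = 1401.5 − 521.5 = 880, so W = 88 kg.

88.0 kg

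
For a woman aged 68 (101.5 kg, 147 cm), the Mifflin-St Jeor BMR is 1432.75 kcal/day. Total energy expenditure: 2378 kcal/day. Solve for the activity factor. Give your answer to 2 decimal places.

Activity factor = TEE ÷ BMR = 2378 ÷ 1432.75 = 1.66.

1.66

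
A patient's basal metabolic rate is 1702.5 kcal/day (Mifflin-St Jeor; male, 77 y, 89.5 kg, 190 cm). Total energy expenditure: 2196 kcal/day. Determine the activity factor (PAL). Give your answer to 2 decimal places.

1.29

Activity factor = TEE ÷ BMR = 2196 ÷ 1702.5 = 1.29.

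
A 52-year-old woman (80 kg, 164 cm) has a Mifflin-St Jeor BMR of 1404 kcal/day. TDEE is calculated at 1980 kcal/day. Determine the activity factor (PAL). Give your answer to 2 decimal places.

1.41

Activity factor = TEE ÷ BMR = 1980 ÷ 1404 = 1.41.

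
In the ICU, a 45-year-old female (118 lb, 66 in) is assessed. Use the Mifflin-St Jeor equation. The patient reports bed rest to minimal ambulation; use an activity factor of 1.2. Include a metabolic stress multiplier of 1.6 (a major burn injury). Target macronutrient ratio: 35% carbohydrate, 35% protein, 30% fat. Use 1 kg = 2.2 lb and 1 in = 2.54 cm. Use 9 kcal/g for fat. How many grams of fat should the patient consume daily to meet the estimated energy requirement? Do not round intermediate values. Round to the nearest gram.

Convert to metric: weight = 118 ÷ 2.2 = 53.6364 kg; height = 66 × 2.54 = 167.64 cm.
Mifflin-St Jeor (female): BMR = 10(53.6364) + 6.25(167.64) − 5(45) − 161 = 536.3636 + 1047.75 − 225 − 161 = 1198.1136 kcal/day.
TEE = 1198.1136 × 1.2 = 1437.7364 kcal/day.
With stress factor 1.6: 1437.7364 × 1.6 = 2300.3782 kcal/day.
Fat energy = 30% × 2300.3782 = 690.1135 kcal.
Fat = 690.1135 ÷ 9 kcal/g = 76.6793 g.

77 g/day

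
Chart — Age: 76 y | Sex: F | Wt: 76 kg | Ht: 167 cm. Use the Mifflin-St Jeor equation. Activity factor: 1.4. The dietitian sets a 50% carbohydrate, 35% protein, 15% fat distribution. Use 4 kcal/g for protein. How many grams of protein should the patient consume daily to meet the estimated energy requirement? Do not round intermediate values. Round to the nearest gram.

Mifflin-St Jeor (female): BMR = 10(76) + 6.25(167) − 5(76) − 161 = 760 + 1043.75 − 380 − 161 = 1262.75 kcal/day.
TEE = 1262.75 × 1.4 = 1767.85 kcal/day.
Protein energy = 35% × 1767.85 = 618.7475 kcal.
Protein = 618.7475 ÷ 4 kcal/g = 154.6869 g.

155 g/day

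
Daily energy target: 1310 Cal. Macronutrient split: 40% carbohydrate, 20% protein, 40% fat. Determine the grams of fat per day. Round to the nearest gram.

58 g/day

Fat energy = 40% × 1310 = 524 kcal.
At 9 kcal/g: 524 ÷ 9 = 58.2222 g.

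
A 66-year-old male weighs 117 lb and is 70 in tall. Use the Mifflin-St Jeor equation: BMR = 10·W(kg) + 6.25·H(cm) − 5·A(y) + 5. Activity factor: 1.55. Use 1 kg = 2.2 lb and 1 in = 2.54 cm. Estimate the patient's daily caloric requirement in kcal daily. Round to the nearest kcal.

2043 kcal daily

Convert to metric: weight = 117 ÷ 2.2 = 53.1818 kg; height = 70 × 2.54 = 177.8 cm.
Mifflin-St Jeor (male): BMR = 10(53.1818) + 6.25(177.8) − 5(66) + 5 = 531.8182 + 1111.25 − 330 + 5 = 1318.0682 kcal/day.
TEE = BMR × activity factor = 1318.0682 × 1.55 = 2043.0057 kcal/day.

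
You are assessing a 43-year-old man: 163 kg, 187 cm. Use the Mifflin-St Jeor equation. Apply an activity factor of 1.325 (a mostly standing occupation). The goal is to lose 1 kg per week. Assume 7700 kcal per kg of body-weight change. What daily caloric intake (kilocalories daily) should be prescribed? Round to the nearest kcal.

2330 kilocalories daily

Mifflin-St Jeor (male): BMR = 10(163) + 6.25(187) − 5(43) + 5 = 1630 + 1168.75 − 215 + 5 = 2588.75 kcal/day.
TEE = 2588.75 × 1.325 = 3430.0938 kcal/day.
Required daily deficit = 1 × 7700 ÷ 7 = 1100 kcal/day.
Target intake = 3430.0938 − 1100 = 2330.0938 kcal/day.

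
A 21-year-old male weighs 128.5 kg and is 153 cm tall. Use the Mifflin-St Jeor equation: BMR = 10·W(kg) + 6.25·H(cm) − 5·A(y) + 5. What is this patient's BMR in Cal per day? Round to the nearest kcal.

2141 Cal per day

Mifflin-St Jeor (male): BMR = 10(128.5) + 6.25(153) − 5(21) + 5 = 1285 + 956.25 − 105 + 5 = 2141.25 kcal/day.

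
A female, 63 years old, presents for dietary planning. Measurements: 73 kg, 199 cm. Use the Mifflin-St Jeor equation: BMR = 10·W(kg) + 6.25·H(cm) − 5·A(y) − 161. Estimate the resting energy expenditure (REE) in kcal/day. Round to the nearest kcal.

Mifflin-St Jeor (female): BMR = 10(73) + 6.25(199) − 5(63) − 161 = 730 + 1243.75 − 315 − 161 = 1497.75 kcal/day.

1498 kcal/day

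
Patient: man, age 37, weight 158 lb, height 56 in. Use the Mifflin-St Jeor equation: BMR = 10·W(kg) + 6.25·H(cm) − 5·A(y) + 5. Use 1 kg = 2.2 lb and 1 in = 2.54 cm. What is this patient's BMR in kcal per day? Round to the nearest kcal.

1427 kcal per day

Convert to metric: weight = 158 ÷ 2.2 = 71.8182 kg; height = 56 × 2.54 = 142.24 cm.
Mifflin-St Jeor (male): BMR = 10(71.8182) + 6.25(142.24) − 5(37) + 5 = 718.1818 + 889 − 185 + 5 = 1427.1818 kcal/day.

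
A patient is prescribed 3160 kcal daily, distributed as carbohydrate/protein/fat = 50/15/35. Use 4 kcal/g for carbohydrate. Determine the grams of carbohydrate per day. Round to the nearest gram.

395 g/day

Carbohydrate energy = 50% × 3160 = 1580 kcal.
At 4 kcal/g: 1580 ÷ 4 = 395 g.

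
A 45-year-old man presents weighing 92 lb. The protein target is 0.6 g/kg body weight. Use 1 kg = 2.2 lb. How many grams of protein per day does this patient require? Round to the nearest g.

Weight in kg = 92 ÷ 2.2 = 41.8182 kg.
Protein = 0.6 g/kg × 41.8182 kg = 25.0909 g/day.

25 g/day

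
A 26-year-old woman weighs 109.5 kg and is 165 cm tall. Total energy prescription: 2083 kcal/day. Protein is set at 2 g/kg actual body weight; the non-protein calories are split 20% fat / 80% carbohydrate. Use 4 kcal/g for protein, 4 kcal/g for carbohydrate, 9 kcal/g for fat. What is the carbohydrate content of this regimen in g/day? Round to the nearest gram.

Protein = 2 × 109.5 = 219 g → 219 × 4 = 876 kcal.
Non-protein calories = 2083 − 876 = 1207 kcal.
Fat: 20% × 1207 = 241.4 kcal; carbohydrate: 965.6 kcal.
Carbohydrate: 965.6 kcal ÷ 4 kcal/g = 241.4 g.

241 g/day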